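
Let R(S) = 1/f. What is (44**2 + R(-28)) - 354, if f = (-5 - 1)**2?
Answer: 56953/36 ≈ 1582.0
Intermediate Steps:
f = 36 (f = (-6)**2 = 36)
R(S) = 1/36
(44**2 + R(-28)) - 354 = (44**2 + 1/36) - 354 = (1936 + 1/36) - 354 = 69697/36 - 354 = 56953/36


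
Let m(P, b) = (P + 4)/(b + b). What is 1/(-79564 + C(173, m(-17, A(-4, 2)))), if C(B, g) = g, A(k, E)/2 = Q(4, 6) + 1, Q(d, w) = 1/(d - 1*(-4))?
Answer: -9/716102 ≈ -1.2568e-5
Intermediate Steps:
Q(d, w) = 1/(4 + d) (Q(d, w) = 1/(d + 4) = 1/(4 + d))
A(k, E) = 9/4 (A(k, E) = 2*(1/(4 + 4) + 1) = 2*(1/8 + 1) = 2*(⅛ + 1) = 2*(9/8) = 9/4)
m(P, b) = (4 + P)/(2*b) (m(P, b) = (4 + P)/((2*b)) = (4 + P)*(1/(2*b)) = (4 + P)/(2*b))
1/(-79564 + C(173, m(-17, A(-4, 2)))) = 1/(-79564 + (4 - 17)/(2*(9/4))) = 1/(-79564 + (½)*(4/9)*(-13)) = 1/(-79564 - 26/9) = 1/(-716102/9) = -9/716102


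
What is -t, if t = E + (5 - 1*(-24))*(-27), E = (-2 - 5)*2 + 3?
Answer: 794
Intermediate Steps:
E = -11 (E = -7*2 + 3 = -14 + 3 = -11)
t = -794 (t = -11 + (5 - 1*(-24))*(-27) = -11 + (5 + 24)*(-27) = -11 + 29*(-27) = -11 - 783 = -794)
-t = -1*(-794) = 794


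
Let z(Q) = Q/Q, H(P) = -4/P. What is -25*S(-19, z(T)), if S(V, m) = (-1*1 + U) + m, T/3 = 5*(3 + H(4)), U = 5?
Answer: -125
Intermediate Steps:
T = 30 (T = 3*(5*(3 - 4/4)) = 3*(5*(3 - 4*1/4)) = 3*(5*(3 - 1)) = 3*(5*2) = 3*10 = 30)
z(Q) = 1
S(V, m) = 4 + m (S(V, m) = (-1*1 + 5) + m = (-1 + 5) + m = 4 + m)
-25*S(-19, z(T)) = -25*(4 + 1) = -25*5 = -125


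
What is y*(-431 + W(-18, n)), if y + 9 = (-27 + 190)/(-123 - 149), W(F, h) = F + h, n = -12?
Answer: 1203671/272 ≈ 4425.3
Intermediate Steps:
y = -2611/272 (y = -9 + (-27 + 190)/(-123 - 149) = -9 + 163/(-272) = -9 + 163*(-1/272) = -9 - 163/272 = -2611/272 ≈ -9.5993)
y*(-431 + W(-18, n)) = -2611*(-431 + (-18 - 12))/272 = -2611*(-431 - 30)/272 = -2611/272*(-461) = 1203671/272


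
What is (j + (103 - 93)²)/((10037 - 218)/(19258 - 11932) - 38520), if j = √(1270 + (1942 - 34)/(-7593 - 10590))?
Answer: -81400/31354189 - 74*√46650510874/17276158139 ≈ -0.0035213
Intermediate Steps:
j = √46650510874/6061 (j = √(1270 + 1908/(-18183)) = √(1270 + 1908*(-1/18183)) = √(1270 - 636/6061) = √(7696834/6061) = √46650510874/6061 ≈ 35.636)
(j + (103 - 93)²)/((10037 - 218)/(19258 - 11932) - 38520) = (√46650510874/6061 + (103 - 93)²)/((10037 - 218)/(19258 - 11932) - 38520) = (√46650510874/6061 + 10²)/(9819/7326 - 38520) = (√46650510874/6061 + 100)/(9819*(1/7326) - 38520) = (100 + √46650510874/6061)/(1091/814 - 38520) = (100 + √46650510874/6061)/(-31354189/814) = (100 + √46650510874/6061)*(-814/31354189) = -81400/31354189 - 74*√46650510874/17276158139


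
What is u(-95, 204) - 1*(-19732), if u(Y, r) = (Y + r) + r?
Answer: 20045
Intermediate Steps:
u(Y, r) = Y + 2*r
u(-95, 204) - 1*(-19732) = (-95 + 2*204) - 1*(-19732) = (-95 + 408) + 19732 = 313 + 19732 = 20045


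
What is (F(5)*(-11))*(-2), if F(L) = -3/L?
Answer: -66/5 ≈ -13.200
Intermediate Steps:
(F(5)*(-11))*(-2) = (-3/5*(-11))*(-2) = (-3*1/5*(-11))*(-2) = -3/5*(-11)*(-2) = (33/5)*(-2) = -66/5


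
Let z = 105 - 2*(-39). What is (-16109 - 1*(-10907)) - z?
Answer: -5385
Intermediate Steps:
z = 183 (z = 105 + 78 = 183)
(-16109 - 1*(-10907)) - z = (-16109 - 1*(-10907)) - 1*183 = (-16109 + 10907) - 183 = -5202 - 183 = -5385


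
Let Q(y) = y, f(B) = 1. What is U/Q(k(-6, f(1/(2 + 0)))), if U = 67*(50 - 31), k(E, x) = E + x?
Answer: -1273/5 ≈ -254.60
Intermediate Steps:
U = 1273 (U = 67*19 = 1273)
U/Q(k(-6, f(1/(2 + 0)))) = 1273/(-6 + 1) = 1273/(-5) = 1273*(-⅕) = -1273/5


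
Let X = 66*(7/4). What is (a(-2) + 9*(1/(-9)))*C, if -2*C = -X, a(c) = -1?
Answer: -231/2 ≈ -115.50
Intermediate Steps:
X = 231/2 (X = 66*(7*(1/4)) = 66*(7/4) = 231/2 ≈ 115.50)
C = 231/4 (C = -(-1)*231/(2*2) = -1/2*(-231/2) = 231/4 ≈ 57.750)
(a(-2) + 9*(1/(-9)))*C = (-1 + 9*(1/(-9)))*(231/4) = (-1 + 9*(1*(-1/9)))*(231/4) = (-1 + 9*(-1/9))*(231/4) = (-1 - 1)*(231/4) = -2*231/4 = -231/2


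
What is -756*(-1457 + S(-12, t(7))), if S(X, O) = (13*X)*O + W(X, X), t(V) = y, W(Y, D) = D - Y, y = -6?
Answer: 393876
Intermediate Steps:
t(V) = -6
S(X, O) = 13*O*X (S(X, O) = (13*X)*O + (X - X) = 13*O*X + 0 = 13*O*X)
-756*(-1457 + S(-12, t(7))) = -756*(-1457 + 13*(-6)*(-12)) = -756*(-1457 + 936) = -756*(-521) = 393876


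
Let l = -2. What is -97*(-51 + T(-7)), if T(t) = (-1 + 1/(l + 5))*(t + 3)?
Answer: 14065/3 ≈ 4688.3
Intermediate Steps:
T(t) = -2 - 2*t/3 (T(t) = (-1 + 1/(-2 + 5))*(t + 3) = (-1 + 1/3)*(3 + t) = -2*(3 + t)/3 = -2 - 2*t/3)
-97*(-51 + T(-7)) = -97*(-51 + (-2 - 2/3*(-7))) = -97*(-51 + (-2 + 14/3)) = -97*(-51 + 8/3) = -97*(-145/3) = 14065/3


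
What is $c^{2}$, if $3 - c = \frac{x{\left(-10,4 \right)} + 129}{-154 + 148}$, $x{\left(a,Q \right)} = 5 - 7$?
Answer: $\frac{21025}{36} \approx 584.03$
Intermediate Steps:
$x{\left(a,Q \right)} = -2$ ($x{\left(a,Q \right)} = 5 - 7 = -2$)
$c = \frac{145}{6}$ ($c = 3 - \frac{-2 + 129}{-154 + 148} = 3 - \frac{127}{-6} = 3 - 127 \left(- \frac{1}{6}\right) = 3 - - \frac{127}{6} = 3 + \frac{127}{6} = \frac{145}{6} \approx 24.167$)
$c^{2} = \left(\frac{145}{6}\right)^{2} = \frac{21025}{36}$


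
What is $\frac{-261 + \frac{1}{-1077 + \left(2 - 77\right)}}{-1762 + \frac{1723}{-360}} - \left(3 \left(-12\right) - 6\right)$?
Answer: $\frac{428924261}{10176688} \approx 42.148$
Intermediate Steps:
$\frac{-261 + \frac{1}{-1077 + \left(2 - 77\right)}}{-1762 + \frac{1723}{-360}} - \left(3 \left(-12\right) - 6\right) = \frac{-261 + \frac{1}{-1077 + \left(2 - 77\right)}}{-1762 + 1723 \left(- \frac{1}{360}\right)} - \left(-36 - 6\right) = \frac{-261 + \frac{1}{-1077 - 75}}{-1762 - \frac{1723}{360}} - -42 = \frac{-261 + \frac{1}{-1152}}{- \frac{636043}{360}} + 42 = \left(-261 - \frac{1}{1152}\right) \left(- \frac{360}{636043}\right) + 42 = \left(- \frac{300673}{1152}\right) \left(- \frac{360}{636043}\right) + 42 = \frac{1503365}{10176688} + 42 = \frac{428924261}{10176688}$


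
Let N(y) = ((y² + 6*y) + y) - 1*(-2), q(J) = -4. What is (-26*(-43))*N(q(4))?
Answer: -11180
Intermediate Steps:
N(y) = 2 + y² + 7*y (N(y) = (y² + 7*y) + 2 = 2 + y² + 7*y)
(-26*(-43))*N(q(4)) = (-26*(-43))*(2 + (-4)² + 7*(-4)) = 1118*(2 + 16 - 28) = 1118*(-10) = -11180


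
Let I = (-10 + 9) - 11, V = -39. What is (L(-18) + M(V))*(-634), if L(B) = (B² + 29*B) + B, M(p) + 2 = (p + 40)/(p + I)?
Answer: 7049446/51 ≈ 1.3822e+5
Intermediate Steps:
I = -12 (I = -1 - 11 = -12)
M(p) = -2 + (40 + p)/(-12 + p) (M(p) = -2 + (p + 40)/(p - 12) = -2 + (40 + p)/(-12 + p))
L(B) = B² + 30*B
(L(-18) + M(V))*(-634) = (-18*(30 - 18) + (64 - 1*(-39))/(-12 - 39))*(-634) = (-18*12 + (64 + 39)/(-51))*(-634) = (-216 - 1/51*103)*(-634) = (-216 - 103/51)*(-634) = -11119/51*(-634) = 7049446/51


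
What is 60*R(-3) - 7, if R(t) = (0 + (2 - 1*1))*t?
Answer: -187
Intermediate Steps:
R(t) = t (R(t) = (0 + (2 - 1))*t = (0 + 1)*t = 1*t = t)
60*R(-3) - 7 = 60*(-3) - 7 = -180 - 7 = -187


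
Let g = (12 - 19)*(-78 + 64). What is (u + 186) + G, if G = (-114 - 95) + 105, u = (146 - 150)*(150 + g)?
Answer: -910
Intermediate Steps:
g = 98 (g = -7*(-14) = 98)
u = -992 (u = (146 - 150)*(150 + 98) = -4*248 = -992)
G = -104 (G = -209 + 105 = -104)
(u + 186) + G = (-992 + 186) - 104 = -806 - 104 = -910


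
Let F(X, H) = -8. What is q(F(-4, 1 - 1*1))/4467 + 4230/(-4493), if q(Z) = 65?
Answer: -18603365/20070231 ≈ -0.92691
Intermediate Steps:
q(F(-4, 1 - 1*1))/4467 + 4230/(-4493) = 65/4467 + 4230/(-4493) = 65*(1/4467) + 4230*(-1/4493) = 65/4467 - 4230/4493 = -18603365/20070231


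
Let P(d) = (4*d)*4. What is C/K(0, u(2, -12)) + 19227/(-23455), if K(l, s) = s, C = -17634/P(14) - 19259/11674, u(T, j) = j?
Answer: 1081569444859/184002786240 ≈ 5.8780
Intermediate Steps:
P(d) = 16*d
C = -52543333/653744 (C = -17634/(16*14) - 19259/11674 = -17634/224 - 19259*1/11674 = -17634*1/224 - 19259/11674 = -8817/112 - 19259/11674 = -52543333/653744 ≈ -80.373)
C/K(0, u(2, -12)) + 19227/(-23455) = -52543333/653744/(-12) + 19227/(-23455) = -52543333/653744*(-1/12) + 19227*(-1/23455) = 52543333/7844928 - 19227/23455 = 1081569444859/184002786240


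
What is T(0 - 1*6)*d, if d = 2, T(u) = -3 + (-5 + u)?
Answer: -28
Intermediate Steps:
T(u) = -8 + u
T(0 - 1*6)*d = (-8 + (0 - 1*6))*2 = (-8 + (0 - 6))*2 = (-8 - 6)*2 = -14*2 = -28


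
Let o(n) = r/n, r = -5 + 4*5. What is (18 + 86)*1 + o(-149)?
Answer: 15481/149 ≈ 103.90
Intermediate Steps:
r = 15 (r = -5 + 20 = 15)
o(n) = 15/n
(18 + 86)*1 + o(-149) = (18 + 86)*1 + 15/(-149) = 104*1 + 15*(-1/149) = 104 - 15/149 = 15481/149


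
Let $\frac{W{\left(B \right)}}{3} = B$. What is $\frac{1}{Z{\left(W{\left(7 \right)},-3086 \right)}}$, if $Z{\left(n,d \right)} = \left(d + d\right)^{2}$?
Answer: $\frac{1}{38093584} \approx 2.6251 \cdot 10^{-8}$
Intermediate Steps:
$W{\left(B \right)} = 3 B$
$Z{\left(n,d \right)} = 4 d^{2}$ ($Z{\left(n,d \right)} = \left(2 d\right)^{2} = 4 d^{2}$)
$\frac{1}{Z{\left(W{\left(7 \right)},-3086 \right)}} = \frac{1}{4 \left(-3086\right)^{2}} = \frac{1}{4 \cdot 9523396} = \frac{1}{38093584}$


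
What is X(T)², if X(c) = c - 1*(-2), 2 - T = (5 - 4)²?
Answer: 9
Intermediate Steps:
T = 1 (T = 2 - (5 - 4)² = 2 - 1*1² = 2 - 1*1 = 2 - 1 = 1)
X(c) = 2 + c (X(c) = c + 2 = 2 + c)
X(T)² = (2 + 1)² = 3² = 9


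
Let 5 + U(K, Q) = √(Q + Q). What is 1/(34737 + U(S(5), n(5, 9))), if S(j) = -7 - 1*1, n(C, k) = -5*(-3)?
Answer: 17366/603155897 - √30/1206311794 ≈ 2.8787e-5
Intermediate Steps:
n(C, k) = 15
S(j) = -8 (S(j) = -7 - 1 = -8)
U(K, Q) = -5 + √2*√Q (U(K, Q) = -5 + √(Q + Q) = -5 + √(2*Q) = -5 + √2*√Q)
1/(34737 + U(S(5), n(5, 9))) = 1/(34737 + (-5 + √2*√15)) = 1/(34737 + (-5 + √30)) = 1/(34732 + √30)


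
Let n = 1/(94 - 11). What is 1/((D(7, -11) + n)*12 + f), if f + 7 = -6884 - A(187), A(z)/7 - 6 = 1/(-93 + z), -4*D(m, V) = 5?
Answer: -7802/54207749 ≈ -0.00014393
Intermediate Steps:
D(m, V) = -5/4 (D(m, V) = -¼*5 = -5/4)
A(z) = 42 + 7/(-93 + z)
n = 1/83 ≈ 0.012048
f = -651709/94 (f = -7 + (-6884 - 7*(-557 + 6*187)/(-93 + 187)) = -7 + (-6884 - 7*(-557 + 1122)/94) = -7 + (-6884 - 7*565/94) = -7 + (-6884 - 1*3955/94) = -7 + (-6884 - 3955/94) = -7 - 651051/94 = -651709/94 ≈ -6933.1)
1/((D(7, -11) + n)*12 + f) = 1/((-5/4 + 1/83)*12 - 651709/94) = 1/(-411/332*12 - 651709/94) = 1/(-1233/83 - 651709/94) = 1/(-54207749/7802) = -7802/54207749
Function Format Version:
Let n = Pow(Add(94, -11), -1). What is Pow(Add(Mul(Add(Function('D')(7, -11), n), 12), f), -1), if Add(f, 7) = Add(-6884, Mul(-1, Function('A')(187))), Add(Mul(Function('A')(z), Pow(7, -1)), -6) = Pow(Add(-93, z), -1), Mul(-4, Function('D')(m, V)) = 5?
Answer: Rational(-7802, 54207749) ≈ -0.00014393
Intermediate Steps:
Function('D')(m, V) = Rational(-5, 4) (Function('D')(m, V) = Mul(Rational(-1, 4), 5) = Rational(-5, 4))
Function('A')(z) = Add(42, Mul(7, Pow(Add(-93, z), -1)))
n = Rational(1, 83) (n = Pow(83, -1) = Rational(1, 83) ≈ 0.012048)
f = Rational(-651709, 94) (f = Add(-7, Add(-6884, Mul(-1, Mul(7, Pow(Add(-93, 187), -1), Add(-557, Mul(6, 187)))))) = Add(-7, Add(-6884, Mul(-1, Mul(7, Pow(94, -1), Add(-557, 1122))))) = Add(-7, Add(-6884, Mul(-1, Mul(7, Rational(1, 94), 565)))) = Add(-7, Add(-6884, Mul(-1, Rational(3955, 94)))) = Add(-7, Add(-6884, Rational(-3955, 94))) = Add(-7, Rational(-651051, 94)) = Rational(-651709, 94) ≈ -6933.1)
Pow(Add(Mul(Add(Function('D')(7, -11), n), 12), f), -1) = Pow(Add(Mul(Add(Rational(-5, 4), Rational(1, 83)), 12), Rational(-651709, 94)), -1) = Pow(Add(Mul(Rational(-411, 332), 12), Rational(-651709, 94)), -1) = Pow(Add(Rational(-1233, 83), Rational(-651709, 94)), -1) = Pow(Rational(-54207749, 7802), -1) = Rational(-7802, 54207749)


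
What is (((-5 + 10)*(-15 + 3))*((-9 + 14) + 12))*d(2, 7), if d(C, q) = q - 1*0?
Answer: -7140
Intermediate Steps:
d(C, q) = q (d(C, q) = q + 0 = q)
(((-5 + 10)*(-15 + 3))*((-9 + 14) + 12))*d(2, 7) = (((-5 + 10)*(-15 + 3))*((-9 + 14) + 12))*7 = ((5*(-12))*(5 + 12))*7 = -60*17*7 = -1020*7 = -7140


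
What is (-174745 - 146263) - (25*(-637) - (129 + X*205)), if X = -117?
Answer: -328939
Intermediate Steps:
(-174745 - 146263) - (25*(-637) - (129 + X*205)) = (-174745 - 146263) - (25*(-637) - (129 - 117*205)) = -321008 - (-15925 - (129 - 23985)) = -321008 - (-15925 - 1*(-23856)) = -321008 - (-15925 + 23856) = -321008 - 1*7931 = -321008 - 7931 = -328939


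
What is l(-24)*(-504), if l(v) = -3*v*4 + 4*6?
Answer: -157248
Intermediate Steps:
l(v) = 24 - 12*v (l(v) = -12*v + 24 = 24 - 12*v)
l(-24)*(-504) = (24 - 12*(-24))*(-504) = (24 + 288)*(-504) = 312*(-504) = -157248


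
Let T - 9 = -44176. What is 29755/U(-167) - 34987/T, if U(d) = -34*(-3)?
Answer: 1317757759/4505034 ≈ 292.51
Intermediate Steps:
T = -44167 (T = 9 - 44176 = -44167)
U(d) = 102
29755/U(-167) - 34987/T = 29755/102 - 34987/(-44167) = 29755*(1/102) - 34987*(-1/44167) = 29755/102 + 34987/44167 = 1317757759/4505034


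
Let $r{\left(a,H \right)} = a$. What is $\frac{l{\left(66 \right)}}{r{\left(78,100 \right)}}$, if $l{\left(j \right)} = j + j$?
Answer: $\frac{22}{13} \approx 1.6923$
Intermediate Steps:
$l{\left(j \right)} = 2 j$
$\frac{l{\left(66 \right)}}{r{\left(78,100 \right)}} = \frac{2 \cdot 66}{78} = 132 \cdot \frac{1}{78} = \frac{22}{13}$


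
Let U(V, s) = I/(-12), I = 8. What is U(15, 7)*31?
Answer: -62/3 ≈ -20.667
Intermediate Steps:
U(V, s) = -⅔ (U(V, s) = 8/(-12) = 8*(-1/12) = -⅔)
U(15, 7)*31 = -⅔*31 = -62/3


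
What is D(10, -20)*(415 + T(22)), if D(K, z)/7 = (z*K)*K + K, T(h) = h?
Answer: -6087410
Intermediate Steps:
D(K, z) = 7*K + 7*z*K² (D(K, z) = 7*((z*K)*K + K) = 7*((K*z)*K + K) = 7*(z*K² + K) = 7*(K + z*K²) = 7*K + 7*z*K²)
D(10, -20)*(415 + T(22)) = (7*10*(1 + 10*(-20)))*(415 + 22) = (7*10*(1 - 200))*437 = (7*10*(-199))*437 = -13930*437 = -6087410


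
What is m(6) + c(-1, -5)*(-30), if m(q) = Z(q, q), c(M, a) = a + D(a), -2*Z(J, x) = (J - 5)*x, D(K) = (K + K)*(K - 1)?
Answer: -1653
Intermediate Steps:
D(K) = 2*K*(-1 + K) (D(K) = (2*K)*(-1 + K) = 2*K*(-1 + K))
Z(J, x) = -x*(-5 + J)/2 (Z(J, x) = -(J - 5)*x/2 = -(-5 + J)*x/2 = -x*(-5 + J)/2)
c(M, a) = a + 2*a*(-1 + a)
m(q) = q*(5 - q)/2
m(6) + c(-1, -5)*(-30) = (1/2)*6*(5 - 1*6) - 5*(-1 + 2*(-5))*(-30) = (1/2)*6*(5 - 6) - 5*(-1 - 10)*(-30) = (1/2)*6*(-1) - 5*(-11)*(-30) = -3 + 55*(-30) = -3 - 1650 = -1653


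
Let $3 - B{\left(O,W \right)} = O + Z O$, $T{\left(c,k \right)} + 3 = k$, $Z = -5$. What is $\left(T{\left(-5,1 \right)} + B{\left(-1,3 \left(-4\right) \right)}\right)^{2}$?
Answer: $9$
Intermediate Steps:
$T{\left(c,k \right)} = -3 + k$
$B{\left(O,W \right)} = 3 + 4 O$ ($B{\left(O,W \right)} = 3 - \left(O - 5 O\right) = 3 - - 4 O = 3 + 4 O$)
$\left(T{\left(-5,1 \right)} + B{\left(-1,3 \left(-4\right) \right)}\right)^{2} = \left(\left(-3 + 1\right) + \left(3 + 4 \left(-1\right)\right)\right)^{2} = \left(-2 + \left(3 - 4\right)\right)^{2} = \left(-2 - 1\right)^{2} = \left(-3\right)^{2} = 9$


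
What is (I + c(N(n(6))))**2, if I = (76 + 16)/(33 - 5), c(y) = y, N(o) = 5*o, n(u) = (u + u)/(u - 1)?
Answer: 11449/49 ≈ 233.65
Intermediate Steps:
n(u) = 2*u/(-1 + u) (n(u) = (2*u)/(-1 + u) = 2*u/(-1 + u))
I = 23/7 (I = 92/28 = 92*(1/28) = 23/7 ≈ 3.2857)
(I + c(N(n(6))))**2 = (23/7 + 5*(2*6/(-1 + 6)))**2 = (23/7 + 5*(2*6/5))**2 = (23/7 + 5*(2*6*(1/5)))**2 = (23/7 + 5*(12/5))**2 = (23/7 + 12)**2 = (107/7)**2 = 11449/49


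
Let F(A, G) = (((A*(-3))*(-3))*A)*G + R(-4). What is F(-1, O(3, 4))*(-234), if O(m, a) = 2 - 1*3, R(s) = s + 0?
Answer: 3042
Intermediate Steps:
R(s) = s
O(m, a) = -1 (O(m, a) = 2 - 3 = -1)
F(A, G) = -4 + 9*G*A² (F(A, G) = (((A*(-3))*(-3))*A)*G - 4 = ((-3*A*(-3))*A)*G - 4 = ((9*A)*A)*G - 4 = (9*A²)*G - 4 = 9*G*A² - 4 = -4 + 9*G*A²)
F(-1, O(3, 4))*(-234) = (-4 + 9*(-1)*(-1)²)*(-234) = (-4 + 9*(-1)*1)*(-234) = (-4 - 9)*(-234) = -13*(-234) = 3042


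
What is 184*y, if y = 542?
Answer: 99728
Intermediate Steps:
184*y = 184*542 = 99728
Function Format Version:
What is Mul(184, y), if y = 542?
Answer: 99728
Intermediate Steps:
Mul(184, y) = Mul(184, 542) = 99728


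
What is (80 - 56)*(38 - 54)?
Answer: -384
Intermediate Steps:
(80 - 56)*(38 - 54) = 24*(-16) = -384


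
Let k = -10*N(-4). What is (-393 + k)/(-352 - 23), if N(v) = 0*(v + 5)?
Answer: 131/125 ≈ 1.0480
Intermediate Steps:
N(v) = 0 (N(v) = 0*(5 + v) = 0)
k = 0 (k = -10*0 = 0)
(-393 + k)/(-352 - 23) = (-393 + 0)/(-352 - 23) = -393/(-375) = -393*(-1/375) = 131/125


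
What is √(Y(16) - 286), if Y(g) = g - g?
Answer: I*√286 ≈ 16.912*I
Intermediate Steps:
Y(g) = 0
√(Y(16) - 286) = √(0 - 286) = √(-286) = I*√286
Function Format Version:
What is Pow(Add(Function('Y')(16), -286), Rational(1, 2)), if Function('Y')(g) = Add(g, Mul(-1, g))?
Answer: Mul(I, Pow(286, Rational(1, 2))) ≈ Mul(16.912, I)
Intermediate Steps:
Function('Y')(g) = 0
Pow(Add(Function('Y')(16), -286), Rational(1, 2)) = Pow(Add(0, -286), Rational(1, 2)) = Pow(-286, Rational(1, 2)) = Mul(I, Pow(286, Rational(1, 2)))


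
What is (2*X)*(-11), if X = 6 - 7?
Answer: 22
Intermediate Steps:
X = -1
(2*X)*(-11) = (2*(-1))*(-11) = -2*(-11) = 22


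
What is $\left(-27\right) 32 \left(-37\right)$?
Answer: $31968$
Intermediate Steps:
$\left(-27\right) 32 \left(-37\right) = \left(-864\right) \left(-37\right) = 31968$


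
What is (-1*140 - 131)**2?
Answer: 73441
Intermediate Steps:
(-1*140 - 131)**2 = (-140 - 131)**2 = (-271)**2 = 73441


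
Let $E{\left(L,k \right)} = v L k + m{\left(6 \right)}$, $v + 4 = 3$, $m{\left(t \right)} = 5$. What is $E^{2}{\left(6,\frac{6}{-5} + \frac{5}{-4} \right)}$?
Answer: $\frac{38809}{100} \approx 388.09$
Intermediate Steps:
$v = -1$ ($v = -4 + 3 = -1$)
$E{\left(L,k \right)} = 5 - L k$ ($E{\left(L,k \right)} = - L k + 5 = 5 - L k$)
$E^{2}{\left(6,\frac{6}{-5} + \frac{5}{-4} \right)} = \left(5 - 6 \left(\frac{6}{-5} + \frac{5}{-4}\right)\right)^{2} = \left(5 - 6 \left(6 \left(- \frac{1}{5}\right) + 5 \left(- \frac{1}{4}\right)\right)\right)^{2} = \left(5 - 6 \left(- \frac{6}{5} - \frac{5}{4}\right)\right)^{2} = \left(5 - 6 \left(- \frac{49}{20}\right)\right)^{2} = \left(5 + \frac{147}{10}\right)^{2} = \left(\frac{197}{10}\right)^{2} = \frac{38809}{100}$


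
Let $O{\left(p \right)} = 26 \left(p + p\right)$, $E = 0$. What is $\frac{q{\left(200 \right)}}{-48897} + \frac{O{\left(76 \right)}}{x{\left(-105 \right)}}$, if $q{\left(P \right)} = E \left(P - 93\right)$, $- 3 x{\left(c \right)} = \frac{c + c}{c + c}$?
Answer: $-11856$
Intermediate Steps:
$x{\left(c \right)} = - \frac{1}{3}$ ($x{\left(c \right)} = - \frac{\left(c + c\right) \frac{1}{c + c}}{3} = - \frac{2 c \frac{1}{2 c}}{3} = \left(- \frac{1}{3}\right) 1 = - \frac{1}{3}$)
$q{\left(P \right)} = 0$ ($q{\left(P \right)} = 0 \left(P - 93\right) = 0 \left(-93 + P\right) = 0$)
$O{\left(p \right)} = 52 p$ ($O{\left(p \right)} = 26 \cdot 2 p = 52 p$)
$\frac{q{\left(200 \right)}}{-48897} + \frac{O{\left(76 \right)}}{x{\left(-105 \right)}} = \frac{0}{-48897} + \frac{52 \cdot 76}{- \frac{1}{3}} = 0 \left(- \frac{1}{48897}\right) + 3952 \left(-3\right) = 0 - 11856 = -11856$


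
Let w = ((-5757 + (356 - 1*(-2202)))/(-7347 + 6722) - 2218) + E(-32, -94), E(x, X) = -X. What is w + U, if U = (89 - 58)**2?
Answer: -723676/625 ≈ -1157.9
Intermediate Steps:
U = 961 (U = 31**2 = 961)
w = -1324301/625 (w = ((-5757 + (356 - 1*(-2202)))/(-7347 + 6722) - 2218) - 1*(-94) = ((-5757 + (356 + 2202))/(-625) - 2218) + 94 = ((-5757 + 2558)*(-1/625) - 2218) + 94 = (-3199*(-1/625) - 2218) + 94 = (3199/625 - 2218) + 94 = -1383051/625 + 94 = -1324301/625 ≈ -2118.9)
w + U = -1324301/625 + 961 = -723676/625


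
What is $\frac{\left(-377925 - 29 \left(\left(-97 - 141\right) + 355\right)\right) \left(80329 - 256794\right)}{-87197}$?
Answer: $- \frac{67289280870}{87197} \approx -7.7169 \cdot 10^{5}$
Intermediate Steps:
$\frac{\left(-377925 - 29 \left(\left(-97 - 141\right) + 355\right)\right) \left(80329 - 256794\right)}{-87197} = \left(-377925 - 29 \left(-238 + 355\right)\right) \left(-176465\right) \left(- \frac{1}{87197}\right) = \left(-377925 - 3393\right) \left(-176465\right) \left(- \frac{1}{87197}\right) = \left(-381318\right) \left(-176465\right) \left(- \frac{1}{87197}\right) = 67289280870 \left(- \frac{1}{87197}\right) = - \frac{67289280870}{87197}$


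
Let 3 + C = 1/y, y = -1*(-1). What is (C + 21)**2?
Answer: 361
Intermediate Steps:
y = 1
C = -2 (C = -3 + 1/1 = -3 + 1 = -2)
(C + 21)**2 = (-2 + 21)**2 = 19**2 = 361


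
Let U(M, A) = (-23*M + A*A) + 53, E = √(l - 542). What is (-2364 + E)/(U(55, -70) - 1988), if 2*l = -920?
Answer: -591/425 + I*√1002/1700 ≈ -1.3906 + 0.01862*I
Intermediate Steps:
l = -460 (l = (½)*(-920) = -460)
E = I*√1002 (E = √(-460 - 542) = √(-1002) = I*√1002 ≈ 31.654*I)
U(M, A) = 53 + A² - 23*M (U(M, A) = (-23*M + A²) + 53 = (A² - 23*M) + 53 = 53 + A² - 23*M)
(-2364 + E)/(U(55, -70) - 1988) = (-2364 + I*√1002)/((53 + (-70)² - 23*55) - 1988) = (-2364 + I*√1002)/((53 + 4900 - 1265) - 1988) = (-2364 + I*√1002)/(3688 - 1988) = (-2364 + I*√1002)/1700 = (-2364 + I*√1002)*(1/1700) = -591/425 + I*√1002/1700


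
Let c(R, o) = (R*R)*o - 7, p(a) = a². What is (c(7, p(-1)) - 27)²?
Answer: 225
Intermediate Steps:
c(R, o) = -7 + o*R² (c(R, o) = R²*o - 7 = o*R² - 7 = -7 + o*R²)
(c(7, p(-1)) - 27)² = ((-7 + (-1)²*7²) - 27)² = ((-7 + 1*49) - 27)² = ((-7 + 49) - 27)² = (42 - 27)² = 15² = 225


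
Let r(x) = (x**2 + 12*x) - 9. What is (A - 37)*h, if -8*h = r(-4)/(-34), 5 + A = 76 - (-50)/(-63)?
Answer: -21443/4284 ≈ -5.0054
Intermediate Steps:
A = 4423/63 (A = -5 + (76 - (-50)/(-63)) = -5 + (76 - (-50)*(-1)/63) = -5 + (76 - 1*50/63) = -5 + (76 - 50/63) = -5 + 4738/63 = 4423/63 ≈ 70.206)
r(x) = -9 + x**2 + 12*x
h = -41/272 (h = -(-9 + (-4)**2 + 12*(-4))/(8*(-34)) = -(-9 + 16 - 48)*(-1)/(8*34) = -(-41)*(-1)/(8*34) = -1/8*41/34 = -41/272 ≈ -0.15074)
(A - 37)*h = (4423/63 - 37)*(-41/272) = (2092/63)*(-41/272) = -21443/4284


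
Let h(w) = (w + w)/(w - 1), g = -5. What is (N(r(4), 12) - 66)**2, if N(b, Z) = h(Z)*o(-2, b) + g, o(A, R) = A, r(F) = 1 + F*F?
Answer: 687241/121 ≈ 5679.7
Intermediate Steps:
h(w) = 2*w/(-1 + w) (h(w) = (2*w)/(-1 + w) = 2*w/(-1 + w))
r(F) = 1 + F**2
N(b, Z) = -5 - 4*Z/(-1 + Z) (N(b, Z) = (2*Z/(-1 + Z))*(-2) - 5 = -4*Z/(-1 + Z) - 5 = -5 - 4*Z/(-1 + Z))
(N(r(4), 12) - 66)**2 = ((5 - 9*12)/(-1 + 12) - 66)**2 = ((5 - 108)/11 - 66)**2 = ((1/11)*(-103) - 66)**2 = (-103/11 - 66)**2 = (-829/11)**2 = 687241/121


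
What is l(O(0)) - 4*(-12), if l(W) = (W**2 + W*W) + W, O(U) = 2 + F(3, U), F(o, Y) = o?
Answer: 103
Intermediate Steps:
O(U) = 5 (O(U) = 2 + 3 = 5)
l(W) = W + 2*W**2 (l(W) = (W**2 + W**2) + W = 2*W**2 + W = W + 2*W**2)
l(O(0)) - 4*(-12) = 5*(1 + 2*5) - 4*(-12) = 5*(1 + 10) - 1*(-48) = 5*11 + 48 = 55 + 48 = 103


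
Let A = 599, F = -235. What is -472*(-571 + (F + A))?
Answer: 97704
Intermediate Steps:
-472*(-571 + (F + A)) = -472*(-571 + (-235 + 599)) = -472*(-571 + 364) = -472*(-207) = 97704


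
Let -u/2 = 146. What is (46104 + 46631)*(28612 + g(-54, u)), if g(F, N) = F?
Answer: 2648326130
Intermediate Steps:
u = -292 (u = -2*146 = -292)
(46104 + 46631)*(28612 + g(-54, u)) = (46104 + 46631)*(28612 - 54) = 92735*28558 = 2648326130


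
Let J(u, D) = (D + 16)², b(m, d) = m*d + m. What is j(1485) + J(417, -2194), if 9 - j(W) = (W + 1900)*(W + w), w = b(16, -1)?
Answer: -283032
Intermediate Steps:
b(m, d) = m + d*m (b(m, d) = d*m + m = m + d*m)
w = 0 (w = 16*(1 - 1) = 16*0 = 0)
j(W) = 9 - W*(1900 + W) (j(W) = 9 - (W + 1900)*(W + 0) = 9 - (1900 + W)*W = 9 - W*(1900 + W))
J(u, D) = (16 + D)²
j(1485) + J(417, -2194) = (9 - 1*1485² - 1900*1485) + (16 - 2194)² = (9 - 1*2205225 - 2821500) + (-2178)² = (9 - 2205225 - 2821500) + 4743684 = -5026716 + 4743684 = -283032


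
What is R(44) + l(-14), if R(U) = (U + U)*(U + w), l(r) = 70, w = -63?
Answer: -1602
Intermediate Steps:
R(U) = 2*U*(-63 + U) (R(U) = (U + U)*(U - 63) = (2*U)*(-63 + U) = 2*U*(-63 + U))
R(44) + l(-14) = 2*44*(-63 + 44) + 70 = 2*44*(-19) + 70 = -1672 + 70 = -1602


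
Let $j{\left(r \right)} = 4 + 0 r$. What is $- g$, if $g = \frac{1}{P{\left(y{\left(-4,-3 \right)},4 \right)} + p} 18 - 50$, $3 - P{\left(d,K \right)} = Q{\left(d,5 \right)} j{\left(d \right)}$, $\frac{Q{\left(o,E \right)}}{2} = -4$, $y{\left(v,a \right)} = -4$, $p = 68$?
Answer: $\frac{5132}{103} \approx 49.825$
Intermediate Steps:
$Q{\left(o,E \right)} = -8$ ($Q{\left(o,E \right)} = 2 \left(-4\right) = -8$)
$j{\left(r \right)} = 4$ ($j{\left(r \right)} = 4 + 0 = 4$)
$P{\left(d,K \right)} = 35$ ($P{\left(d,K \right)} = 3 - \left(-8\right) 4 = 3 - -32 = 3 + 32 = 35$)
$g = - \frac{5132}{103}$ ($g = \frac{1}{35 + 68} \cdot 18 - 50 = \frac{1}{103} \cdot 18 - 50 = \frac{18}{103} - 50 = - \frac{5132}{103} \approx -49.825$)
$- g = \left(-1\right) \left(- \frac{5132}{103}\right) = \frac{5132}{103}$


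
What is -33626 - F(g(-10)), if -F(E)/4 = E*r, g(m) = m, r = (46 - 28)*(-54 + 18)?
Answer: -7706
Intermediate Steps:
r = -648 (r = 18*(-36) = -648)
F(E) = 2592*E (F(E) = -4*E*(-648) = -(-2592)*E = 2592*E)
-33626 - F(g(-10)) = -33626 - 2592*(-10) = -33626 - 1*(-25920) = -33626 + 25920 = -7706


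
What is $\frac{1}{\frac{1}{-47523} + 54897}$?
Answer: $\frac{47523}{2608870130} \approx 1.8216 \cdot 10^{-5}$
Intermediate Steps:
$\frac{1}{\frac{1}{-47523} + 54897} = \frac{1}{- \frac{1}{47523} + 54897} = \frac{1}{\frac{2608870130}{47523}} = \frac{47523}{2608870130}$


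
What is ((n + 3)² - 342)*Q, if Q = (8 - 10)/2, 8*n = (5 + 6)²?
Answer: 863/64 ≈ 13.484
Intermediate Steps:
n = 121/8 (n = (5 + 6)²/8 = (⅛)*11² = (⅛)*121 = 121/8 ≈ 15.125)
Q = -1 (Q = (½)*(-2) = -1)
((n + 3)² - 342)*Q = ((121/8 + 3)² - 342)*(-1) = ((145/8)² - 342)*(-1) = (21025/64 - 342)*(-1) = -863/64*(-1) = 863/64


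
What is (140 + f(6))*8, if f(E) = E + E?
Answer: 1216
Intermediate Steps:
f(E) = 2*E
(140 + f(6))*8 = (140 + 2*6)*8 = (140 + 12)*8 = 152*8 = 1216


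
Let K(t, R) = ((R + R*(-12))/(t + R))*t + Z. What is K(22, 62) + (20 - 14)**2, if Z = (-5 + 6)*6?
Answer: -2869/21 ≈ -136.62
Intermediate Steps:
Z = 6 (Z = 1*6 = 6)
K(t, R) = 6 - 11*R*t/(R + t) (K(t, R) = ((R + R*(-12))/(t + R))*t + 6 = ((R - 12*R)/(R + t))*t + 6 = ((-11*R)/(R + t))*t + 6 = (-11*R/(R + t))*t + 6 = -11*R*t/(R + t) + 6 = 6 - 11*R*t/(R + t))
K(22, 62) + (20 - 14)**2 = (6*62 + 6*22 - 11*62*22)/(62 + 22) + (20 - 14)**2 = (372 + 132 - 15004)/84 + 6**2 = (1/84)*(-14500) + 36 = -3625/21 + 36 = -2869/21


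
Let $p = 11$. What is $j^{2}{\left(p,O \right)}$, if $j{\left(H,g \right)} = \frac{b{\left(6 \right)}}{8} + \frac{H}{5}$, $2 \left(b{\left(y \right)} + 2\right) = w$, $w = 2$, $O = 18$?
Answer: $\frac{6889}{1600} \approx 4.3056$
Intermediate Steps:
$b{\left(y \right)} = -1$ ($b{\left(y \right)} = -2 + \frac{1}{2} \cdot 2 = -2 + 1 = -1$)
$j{\left(H,g \right)} = - \frac{1}{8} + \frac{H}{5}$
$j^{2}{\left(p,O \right)} = \left(- \frac{1}{8} + \frac{1}{5} \cdot 11\right)^{2} = \left(- \frac{1}{8} + \frac{11}{5}\right)^{2} = \left(\frac{83}{40}\right)^{2} = \frac{6889}{1600}$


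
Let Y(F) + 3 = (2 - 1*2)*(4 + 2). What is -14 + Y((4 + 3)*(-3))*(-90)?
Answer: 256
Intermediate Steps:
Y(F) = -3 (Y(F) = -3 + (2 - 1*2)*(4 + 2) = -3 + (2 - 2)*6 = -3 + 0*6 = -3 + 0 = -3)
-14 + Y((4 + 3)*(-3))*(-90) = -14 - 3*(-90) = -14 + 270 = 256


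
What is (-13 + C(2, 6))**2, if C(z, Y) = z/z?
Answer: 144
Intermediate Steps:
C(z, Y) = 1
(-13 + C(2, 6))**2 = (-13 + 1)**2 = (-12)**2 = 144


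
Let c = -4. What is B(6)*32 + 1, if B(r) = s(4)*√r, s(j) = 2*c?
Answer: 1 - 256*√6 ≈ -626.07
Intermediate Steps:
s(j) = -8 (s(j) = 2*(-4) = -8)
B(r) = -8*√r
B(6)*32 + 1 = -8*√6*32 + 1 = -256*√6 + 1 = 1 - 256*√6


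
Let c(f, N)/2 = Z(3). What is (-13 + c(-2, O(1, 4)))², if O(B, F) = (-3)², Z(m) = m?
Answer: 49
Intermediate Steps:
O(B, F) = 9
c(f, N) = 6 (c(f, N) = 2*3 = 6)
(-13 + c(-2, O(1, 4)))² = (-13 + 6)² = (-7)² = 49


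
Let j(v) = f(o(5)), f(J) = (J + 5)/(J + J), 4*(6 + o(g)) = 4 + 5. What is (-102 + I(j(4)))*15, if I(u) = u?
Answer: -3065/2 ≈ -1532.5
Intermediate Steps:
o(g) = -15/4 (o(g) = -6 + (4 + 5)/4 = -6 + (1/4)*9 = -6 + 9/4 = -15/4)
f(J) = (5 + J)/(2*J) (f(J) = (5 + J)/((2*J)) = (5 + J)*(1/(2*J)) = (5 + J)/(2*J))
j(v) = -1/6 (j(v) = (5 - 15/4)/(2*(-15/4)) = (1/2)*(-4/15)*(5/4) = -1/6)
(-102 + I(j(4)))*15 = (-102 - 1/6)*15 = -613/6*15 = -3065/2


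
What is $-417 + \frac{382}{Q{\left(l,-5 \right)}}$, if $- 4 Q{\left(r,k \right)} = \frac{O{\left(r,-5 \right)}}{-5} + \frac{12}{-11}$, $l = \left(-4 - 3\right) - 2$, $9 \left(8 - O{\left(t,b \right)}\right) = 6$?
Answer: $\frac{38073}{211} \approx 180.44$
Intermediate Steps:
$O{\left(t,b \right)} = \frac{22}{3}$ ($O{\left(t,b \right)} = 8 - \frac{2}{3} = \frac{22}{3}$)
$l = -9$ ($l = -7 - 2 = -9$)
$Q{\left(r,k \right)} = \frac{211}{330}$ ($Q{\left(r,k \right)} = - \frac{\frac{22}{3 \left(-5\right)} + \frac{12}{-11}}{4} = - \frac{\frac{22}{3} \left(- \frac{1}{5}\right) + 12 \left(- \frac{1}{11}\right)}{4} = - \frac{- \frac{22}{15} - \frac{12}{11}}{4} = \left(- \frac{1}{4}\right) \left(- \frac{422}{165}\right) = \frac{211}{330}$)
$-417 + \frac{382}{Q{\left(l,-5 \right)}} = -417 + \frac{382}{\frac{211}{330}} = -417 + 382 \cdot \frac{330}{211} = -417 + \frac{126060}{211} = \frac{38073}{211}$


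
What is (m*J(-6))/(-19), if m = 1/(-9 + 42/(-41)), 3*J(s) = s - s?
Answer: 0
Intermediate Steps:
J(s) = 0 (J(s) = (s - s)/3 = (1/3)*0 = 0)
m = -41/411 (m = 1/(-9 + 42*(-1/41)) = 1/(-9 - 42/41) = 1/(-411/41) = -41/411 ≈ -0.099757)
(m*J(-6))/(-19) = -41/411*0/(-19) = 0*(-1/19) = 0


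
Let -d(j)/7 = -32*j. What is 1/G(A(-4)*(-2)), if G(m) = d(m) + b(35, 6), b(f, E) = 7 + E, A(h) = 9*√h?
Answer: 13/65028265 + 8064*I/65028265 ≈ 1.9991e-7 + 0.00012401*I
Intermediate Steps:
d(j) = 224*j (d(j) = -(-224)*j = 224*j)
G(m) = 13 + 224*m (G(m) = 224*m + (7 + 6) = 224*m + 13 = 13 + 224*m)
1/G(A(-4)*(-2)) = 1/(13 + 224*((9*√(-4))*(-2))) = 1/(13 + 224*((9*(2*I))*(-2))) = 1/(13 + 224*((18*I)*(-2))) = 1/(13 + 224*(-36*I)) = 1/(13 - 8064*I) = (13 + 8064*I)/65028265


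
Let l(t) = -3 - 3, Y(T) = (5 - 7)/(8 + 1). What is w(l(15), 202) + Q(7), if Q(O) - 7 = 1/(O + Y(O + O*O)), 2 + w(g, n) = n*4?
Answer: 49602/61 ≈ 813.15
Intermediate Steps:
Y(T) = -2/9
l(t) = -6
w(g, n) = -2 + 4*n (w(g, n) = -2 + n*4 = -2 + 4*n)
Q(O) = 7 + 1/(-2/9 + O) (Q(O) = 7 + 1/(O - 2/9) = 7 + 1/(-2/9 + O))
w(l(15), 202) + Q(7) = (-2 + 4*202) + (-5 + 63*7)/(-2 + 9*7) = (-2 + 808) + (-5 + 441)/(-2 + 63) = 806 + 436/61 = 49602/61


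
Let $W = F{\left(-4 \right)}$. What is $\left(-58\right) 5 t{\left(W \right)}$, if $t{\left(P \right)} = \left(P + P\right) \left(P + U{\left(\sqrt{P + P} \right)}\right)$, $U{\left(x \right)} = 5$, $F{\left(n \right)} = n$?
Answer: $2320$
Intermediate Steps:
$W = -4$
$t{\left(P \right)} = 2 P \left(5 + P\right)$ ($t{\left(P \right)} = \left(P + P\right) \left(P + 5\right) = 2 P \left(5 + P\right)$)
$\left(-58\right) 5 t{\left(W \right)} = \left(-58\right) 5 \cdot 2 \left(-4\right) \left(5 - 4\right) = - 290 \cdot 2 \left(-4\right) 1 = \left(-290\right) \left(-8\right) = 2320$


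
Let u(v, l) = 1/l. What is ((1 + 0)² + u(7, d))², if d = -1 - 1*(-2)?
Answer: 4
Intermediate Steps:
d = 1 (d = -1 + 2 = 1)
((1 + 0)² + u(7, d))² = ((1 + 0)² + 1/1)² = (1² + 1)² = (1 + 1)² = 2² = 4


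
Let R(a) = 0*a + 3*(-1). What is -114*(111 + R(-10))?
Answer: -12312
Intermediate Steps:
R(a) = -3 (R(a) = 0 - 3 = -3)
-114*(111 + R(-10)) = -114*(111 - 3) = -114*108 = -12312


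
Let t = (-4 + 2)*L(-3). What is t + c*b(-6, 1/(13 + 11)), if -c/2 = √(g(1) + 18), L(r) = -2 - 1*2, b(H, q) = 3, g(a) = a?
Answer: 8 - 6*√19 ≈ -18.153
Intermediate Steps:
L(r) = -4 (L(r) = -2 - 2 = -4)
c = -2*√19 (c = -2*√(1 + 18) = -2*√19 ≈ -8.7178)
t = 8 (t = (-4 + 2)*(-4) = -2*(-4) = 8)
t + c*b(-6, 1/(13 + 11)) = 8 - 2*√19*3 = 8 - 6*√19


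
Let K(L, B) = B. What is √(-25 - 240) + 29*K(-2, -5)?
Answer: -145 + I*√265 ≈ -145.0 + 16.279*I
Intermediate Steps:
√(-25 - 240) + 29*K(-2, -5) = √(-25 - 240) + 29*(-5) = √(-265) - 145 = I*√265 - 145 = -145 + I*√265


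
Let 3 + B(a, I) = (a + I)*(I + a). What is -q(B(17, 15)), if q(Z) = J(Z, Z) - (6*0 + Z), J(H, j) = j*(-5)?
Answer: 6126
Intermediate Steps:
J(H, j) = -5*j
B(a, I) = -3 + (I + a)² (B(a, I) = -3 + (a + I)*(I + a) = -3 + (I + a)*(I + a) = -3 + (I + a)²)
q(Z) = -6*Z (q(Z) = -5*Z - (6*0 + Z) = -5*Z - (0 + Z) = -5*Z - Z = -6*Z)
-q(B(17, 15)) = -(-6)*(-3 + (15 + 17)²) = -(-6)*(-3 + 32²) = -(-6)*(-3 + 1024) = -(-6)*1021 = -1*(-6126) = 6126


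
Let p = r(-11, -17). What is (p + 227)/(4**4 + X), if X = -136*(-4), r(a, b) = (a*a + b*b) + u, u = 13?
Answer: 13/16 ≈ 0.81250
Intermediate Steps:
r(a, b) = 13 + a**2 + b**2 (r(a, b) = (a*a + b*b) + 13 = (a**2 + b**2) + 13 = 13 + a**2 + b**2)
X = 544
p = 423 (p = 13 + (-11)**2 + (-17)**2 = 13 + 121 + 289 = 423)
(p + 227)/(4**4 + X) = (423 + 227)/(4**4 + 544) = 650/(256 + 544) = 650/800 = 650*(1/800) = 13/16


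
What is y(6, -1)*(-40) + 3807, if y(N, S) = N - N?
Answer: 3807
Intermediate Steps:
y(N, S) = 0
y(6, -1)*(-40) + 3807 = 0*(-40) + 3807 = 0 + 3807 = 3807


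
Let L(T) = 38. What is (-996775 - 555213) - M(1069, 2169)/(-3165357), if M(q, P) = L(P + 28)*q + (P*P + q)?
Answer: -1637530444488/1055119 ≈ -1.5520e+6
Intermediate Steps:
M(q, P) = P² + 39*q (M(q, P) = 38*q + (P*P + q) = 38*q + (P² + q) = 38*q + (q + P²) = P² + 39*q)
(-996775 - 555213) - M(1069, 2169)/(-3165357) = (-996775 - 555213) - (2169² + 39*1069)/(-3165357) = -1551988 - (4704561 + 41691)*(-1)/3165357 = -1551988 - 4746252*(-1)/3165357 = -1551988 - 1*(-1582084/1055119) = -1551988 + 1582084/1055119 = -1637530444488/1055119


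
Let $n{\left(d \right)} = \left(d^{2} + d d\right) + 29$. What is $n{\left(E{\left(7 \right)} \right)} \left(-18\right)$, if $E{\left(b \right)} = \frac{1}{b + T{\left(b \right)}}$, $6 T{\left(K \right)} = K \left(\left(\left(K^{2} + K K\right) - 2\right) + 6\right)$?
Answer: $- \frac{230203}{441} \approx -522.0$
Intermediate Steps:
$T{\left(K \right)} = \frac{K \left(4 + 2 K^{2}\right)}{6}$ ($T{\left(K \right)} = \frac{K \left(\left(\left(K^{2} + K K\right) - 2\right) + 6\right)}{6} = \frac{K \left(\left(\left(K^{2} + K^{2}\right) - 2\right) + 6\right)}{6} = \frac{K \left(\left(2 K^{2} - 2\right) + 6\right)}{6} = \frac{K \left(\left(-2 + 2 K^{2}\right) + 6\right)}{6} = \frac{K \left(4 + 2 K^{2}\right)}{6}$)
$E{\left(b \right)} = \frac{1}{b + \frac{b \left(2 + b^{2}\right)}{3}}$
$n{\left(d \right)} = 29 + 2 d^{2}$ ($n{\left(d \right)} = \left(d^{2} + d^{2}\right) + 29 = 2 d^{2} + 29 = 29 + 2 d^{2}$)
$n{\left(E{\left(7 \right)} \right)} \left(-18\right) = \left(29 + 2 \left(\frac{3}{7 \left(5 + 7^{2}\right)}\right)^{2}\right) \left(-18\right) = \left(29 + 2 \left(3 \cdot \frac{1}{7} \frac{1}{5 + 49}\right)^{2}\right) \left(-18\right) = \left(29 + 2 \left(3 \cdot \frac{1}{7} \cdot \frac{1}{54}\right)^{2}\right) \left(-18\right) = \left(29 + \frac{2}{15876}\right) \left(-18\right) = \left(29 + 2 \cdot \frac{1}{15876}\right) \left(-18\right) = \left(29 + \frac{1}{7938}\right) \left(-18\right) = \frac{230203}{7938} \left(-18\right) = - \frac{230203}{441}$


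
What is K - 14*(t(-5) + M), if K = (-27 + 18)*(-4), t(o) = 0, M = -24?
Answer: 372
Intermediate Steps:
K = 36 (K = -9*(-4) = 36)
K - 14*(t(-5) + M) = 36 - 14*(0 - 24) = 36 - 14*(-24) = 36 + 336 = 372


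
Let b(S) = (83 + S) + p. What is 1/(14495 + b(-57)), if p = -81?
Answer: 1/14440 ≈ 6.9252e-5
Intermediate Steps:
b(S) = 2 + S (b(S) = (83 + S) - 81 = 2 + S)
1/(14495 + b(-57)) = 1/(14495 + (2 - 57)) = 1/(14495 - 55) = 1/14440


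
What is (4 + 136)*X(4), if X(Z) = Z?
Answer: 560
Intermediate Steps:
(4 + 136)*X(4) = (4 + 136)*4 = 140*4 = 560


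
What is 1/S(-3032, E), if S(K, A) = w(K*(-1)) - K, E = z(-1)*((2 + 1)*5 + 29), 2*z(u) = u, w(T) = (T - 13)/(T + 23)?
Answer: 3055/9265779 ≈ 0.00032971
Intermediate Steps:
w(T) = (-13 + T)/(23 + T)
z(u) = u/2
E = -22 (E = ((1/2)*(-1))*((2 + 1)*5 + 29) = -(3*5 + 29)/2 = -(15 + 29)/2 = -1/2*44 = -22)
S(K, A) = -K + (-13 - K)/(23 - K) (S(K, A) = (-13 + K*(-1))/(23 + K*(-1)) - K = (-13 - K)/(23 - K) - K = -K + (-13 - K)/(23 - K))
1/S(-3032, E) = 1/((13 - 3032 - 1*(-3032)*(-23 - 3032))/(-23 - 3032)) = 1/((13 - 3032 - 1*(-3032)*(-3055))/(-3055)) = 1/(-(13 - 3032 - 9262760)/3055) = 1/(-1/3055*(-9265779)) = 1/(9265779/3055) = 3055/9265779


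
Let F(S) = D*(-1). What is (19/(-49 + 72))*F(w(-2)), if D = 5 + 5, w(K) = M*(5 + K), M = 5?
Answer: -190/23 ≈ -8.2609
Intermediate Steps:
w(K) = 25 + 5*K (w(K) = 5*(5 + K) = 25 + 5*K)
D = 10
F(S) = -10 (F(S) = 10*(-1) = -10)
(19/(-49 + 72))*F(w(-2)) = (19/(-49 + 72))*(-10) = (19/23)*(-10) = -190/23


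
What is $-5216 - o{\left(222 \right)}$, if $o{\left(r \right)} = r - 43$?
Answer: $-5395$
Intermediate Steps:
$o{\left(r \right)} = -43 + r$
$-5216 - o{\left(222 \right)} = -5216 - \left(-43 + 222\right) = -5216 - 179 = -5395$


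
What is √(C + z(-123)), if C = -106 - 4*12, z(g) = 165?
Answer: √11 ≈ 3.3166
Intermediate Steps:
C = -154 (C = -106 - 48 = -154)
√(C + z(-123)) = √(-154 + 165) = √11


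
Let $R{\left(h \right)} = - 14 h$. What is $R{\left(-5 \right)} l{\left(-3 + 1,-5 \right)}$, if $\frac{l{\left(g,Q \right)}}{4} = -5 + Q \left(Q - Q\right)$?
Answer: $-1400$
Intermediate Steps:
$l{\left(g,Q \right)} = -20$ ($l{\left(g,Q \right)} = 4 \left(-5 + Q \left(Q - Q\right)\right) = 4 \left(-5 + Q 0\right) = 4 \left(-5 + 0\right) = 4 \left(-5\right) = -20$)
$R{\left(-5 \right)} l{\left(-3 + 1,-5 \right)} = \left(-14\right) \left(-5\right) \left(-20\right) = 70 \left(-20\right) = -1400$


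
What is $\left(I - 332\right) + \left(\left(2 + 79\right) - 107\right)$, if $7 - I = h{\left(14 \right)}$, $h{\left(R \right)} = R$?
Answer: $-365$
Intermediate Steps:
$I = -7$ ($I = 7 - 14 = -7$)
$\left(I - 332\right) + \left(\left(2 + 79\right) - 107\right) = \left(-7 - 332\right) + \left(\left(2 + 79\right) - 107\right) = -339 + \left(81 - 107\right) = -339 - 26 = -365$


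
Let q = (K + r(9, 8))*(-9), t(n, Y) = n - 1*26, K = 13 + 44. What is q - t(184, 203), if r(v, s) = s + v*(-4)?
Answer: -419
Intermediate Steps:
K = 57
t(n, Y) = -26 + n (t(n, Y) = n - 26 = -26 + n)
r(v, s) = s - 4*v
q = -261 (q = (57 + (8 - 4*9))*(-9) = (57 + (8 - 36))*(-9) = (57 - 28)*(-9) = 29*(-9) = -261)
q - t(184, 203) = -261 - (-26 + 184) = -261 - 1*158 = -261 - 158 = -419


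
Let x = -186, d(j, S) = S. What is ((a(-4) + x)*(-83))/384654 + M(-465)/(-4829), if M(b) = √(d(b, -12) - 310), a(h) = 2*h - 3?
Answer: 16351/384654 - I*√322/4829 ≈ 0.042508 - 0.003716*I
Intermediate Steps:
a(h) = -3 + 2*h
M(b) = I*√322 (M(b) = √(-12 - 310) = √(-322) = I*√322)
((a(-4) + x)*(-83))/384654 + M(-465)/(-4829) = (((-3 + 2*(-4)) - 186)*(-83))/384654 + (I*√322)/(-4829) = (((-3 - 8) - 186)*(-83))*(1/384654) + (I*√322)*(-1/4829) = ((-11 - 186)*(-83))*(1/384654) - I*√322/4829 = -197*(-83)*(1/384654) - I*√322/4829 = 16351*(1/384654) - I*√322/4829 = 16351/384654 - I*√322/4829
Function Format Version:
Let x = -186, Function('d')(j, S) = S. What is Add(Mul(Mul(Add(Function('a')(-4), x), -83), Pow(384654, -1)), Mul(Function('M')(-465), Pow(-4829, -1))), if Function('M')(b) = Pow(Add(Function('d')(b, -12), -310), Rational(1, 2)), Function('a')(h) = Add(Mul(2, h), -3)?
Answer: Add(Rational(16351, 384654), Mul(Rational(-1, 4829), I, Pow(322, Rational(1, 2)))) ≈ Add(0.042508, Mul(-0.0037160, I))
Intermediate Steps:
Function('a')(h) = Add(-3, Mul(2, h))
Function('M')(b) = Mul(I, Pow(322, Rational(1, 2))) (Function('M')(b) = Pow(Add(-12, -310), Rational(1, 2)) = Pow(-322, Rational(1, 2)) = Mul(I, Pow(322, Rational(1, 2))))
Add(Mul(Mul(Add(Function('a')(-4), x), -83), Pow(384654, -1)), Mul(Function('M')(-465), Pow(-4829, -1))) = Add(Mul(Mul(Add(Add(-3, Mul(2, -4)), -186), -83), Pow(384654, -1)), Mul(Mul(I, Pow(322, Rational(1, 2))), Pow(-4829, -1))) = Add(Mul(Mul(Add(Add(-3, -8), -186), -83), Rational(1, 384654)), Mul(Mul(I, Pow(322, Rational(1, 2))), Rational(-1, 4829))) = Add(Mul(Mul(Add(-11, -186), -83), Rational(1, 384654)), Mul(Rational(-1, 4829), I, Pow(322, Rational(1, 2)))) = Add(Mul(Mul(-197, -83), Rational(1, 384654)), Mul(Rational(-1, 4829), I, Pow(322, Rational(1, 2)))) = Add(Mul(16351, Rational(1, 384654)), Mul(Rational(-1, 4829), I, Pow(322, Rational(1, 2)))) = Add(Rational(16351, 384654), Mul(Rational(-1, 4829), I, Pow(322, Rational(1, 2))))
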